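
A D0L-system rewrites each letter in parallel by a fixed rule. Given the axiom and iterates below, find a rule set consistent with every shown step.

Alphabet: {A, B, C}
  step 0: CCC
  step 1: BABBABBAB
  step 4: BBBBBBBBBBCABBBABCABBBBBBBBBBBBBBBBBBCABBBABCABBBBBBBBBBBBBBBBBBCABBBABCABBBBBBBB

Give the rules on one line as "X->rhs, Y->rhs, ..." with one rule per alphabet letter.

A->CA, B->BB, C->BAB

  step 0 ⇒ step 1: CCC ⇒ BAB·BAB·BAB
    C ↦ BAB
    A ↦ CA  (constrained at step 1)
    B ↦ BB  (constrained at step 1)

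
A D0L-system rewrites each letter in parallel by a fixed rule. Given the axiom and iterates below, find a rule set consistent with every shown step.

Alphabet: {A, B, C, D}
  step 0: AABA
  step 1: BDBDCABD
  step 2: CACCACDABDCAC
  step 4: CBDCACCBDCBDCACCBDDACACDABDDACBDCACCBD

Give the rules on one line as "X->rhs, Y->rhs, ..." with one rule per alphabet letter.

A->BD, B->CA, C->DA, D->C

  step 1 ⇒ step 2: BDBDCABD ⇒ CA·C·CA·C·DA·BD·CA·C
    A ↦ BD
    B ↦ CA
    C ↦ DA
    D ↦ C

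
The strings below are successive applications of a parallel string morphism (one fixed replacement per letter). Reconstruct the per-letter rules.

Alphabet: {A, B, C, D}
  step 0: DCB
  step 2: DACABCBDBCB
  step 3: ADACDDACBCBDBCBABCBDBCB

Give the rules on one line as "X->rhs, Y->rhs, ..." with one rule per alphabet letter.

  step 2 ⇒ step 3: DACABCBDBCB ⇒ A·DAC·D·DAC·BCB·D·BCB·A·BCB·D·BCB
    A ↦ DAC
    B ↦ BCB
    C ↦ D
    D ↦ A

A->DAC, B->BCB, C->D, D->A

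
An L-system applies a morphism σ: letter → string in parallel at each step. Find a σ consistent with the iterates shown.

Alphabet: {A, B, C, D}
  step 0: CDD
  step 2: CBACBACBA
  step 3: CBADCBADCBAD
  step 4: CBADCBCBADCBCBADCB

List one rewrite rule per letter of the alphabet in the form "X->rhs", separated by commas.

A->D, B->A, C->CB, D->CB

  step 3 ⇒ step 4: CBADCBADCBAD ⇒ CB·A·D·CB·CB·A·D·CB·CB·A·D·CB
    A ↦ D
    B ↦ A
    C ↦ CB
    D ↦ CB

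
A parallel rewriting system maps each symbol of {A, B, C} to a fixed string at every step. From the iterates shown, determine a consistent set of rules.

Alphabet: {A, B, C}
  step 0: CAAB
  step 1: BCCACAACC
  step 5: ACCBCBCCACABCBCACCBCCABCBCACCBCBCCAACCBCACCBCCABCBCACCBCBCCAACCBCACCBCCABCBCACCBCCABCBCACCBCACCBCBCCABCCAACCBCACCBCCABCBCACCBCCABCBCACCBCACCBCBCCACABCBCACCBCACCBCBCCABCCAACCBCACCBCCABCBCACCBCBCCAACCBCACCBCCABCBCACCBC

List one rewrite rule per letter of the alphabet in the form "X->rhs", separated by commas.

  step 0 ⇒ step 1: CAAB ⇒ BC·CA·CA·ACC
    A ↦ CA
    B ↦ ACC
    C ↦ BC

A->CA, B->ACC, C->BC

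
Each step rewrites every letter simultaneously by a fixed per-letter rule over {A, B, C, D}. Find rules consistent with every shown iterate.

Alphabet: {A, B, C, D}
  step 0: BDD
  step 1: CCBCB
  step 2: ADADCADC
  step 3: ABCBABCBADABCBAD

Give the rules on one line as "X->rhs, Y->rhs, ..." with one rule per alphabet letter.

A->AB, B->C, C->AD, D->CB

  step 2 ⇒ step 3: ADADCADC ⇒ AB·CB·AB·CB·AD·AB·CB·AD
    A ↦ AB
    C ↦ AD
    D ↦ CB
  step 0 ⇒ step 1: BDD ⇒ C·CB·CB
    B ↦ C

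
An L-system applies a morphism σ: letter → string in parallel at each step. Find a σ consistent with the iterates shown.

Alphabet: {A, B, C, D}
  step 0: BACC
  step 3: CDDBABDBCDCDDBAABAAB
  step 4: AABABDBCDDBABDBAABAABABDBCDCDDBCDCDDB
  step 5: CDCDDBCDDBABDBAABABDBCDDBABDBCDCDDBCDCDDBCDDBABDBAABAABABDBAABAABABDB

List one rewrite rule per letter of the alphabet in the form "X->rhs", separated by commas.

A->CD, B->DB, C->A, D->AB

  step 4 ⇒ step 5: AABABDBCDDBABDBAABAABABDBCDCDDBCDCDDB ⇒ CD·CD·DB·CD·DB·AB·DB·A·AB·AB·DB·CD·DB·AB·DB·CD·CD·DB·CD·CD·DB·CD·DB·AB·DB·A·AB·A·AB·AB·DB·A·AB·A·AB·AB·DB
    A ↦ CD
    B ↦ DB
    C ↦ A
    D ↦ AB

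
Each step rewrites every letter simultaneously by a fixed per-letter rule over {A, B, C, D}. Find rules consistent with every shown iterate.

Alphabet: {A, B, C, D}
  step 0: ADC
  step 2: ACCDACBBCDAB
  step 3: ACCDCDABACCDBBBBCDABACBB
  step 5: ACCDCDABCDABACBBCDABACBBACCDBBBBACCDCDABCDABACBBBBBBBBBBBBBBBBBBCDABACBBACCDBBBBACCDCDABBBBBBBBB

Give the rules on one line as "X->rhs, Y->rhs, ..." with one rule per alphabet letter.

A->AC, B->BB, C->CD, D->AB

  step 2 ⇒ step 3: ACCDACBBCDAB ⇒ AC·CD·CD·AB·AC·CD·BB·BB·CD·AB·AC·BB
    A ↦ AC
    B ↦ BB
    C ↦ CD
    D ↦ AB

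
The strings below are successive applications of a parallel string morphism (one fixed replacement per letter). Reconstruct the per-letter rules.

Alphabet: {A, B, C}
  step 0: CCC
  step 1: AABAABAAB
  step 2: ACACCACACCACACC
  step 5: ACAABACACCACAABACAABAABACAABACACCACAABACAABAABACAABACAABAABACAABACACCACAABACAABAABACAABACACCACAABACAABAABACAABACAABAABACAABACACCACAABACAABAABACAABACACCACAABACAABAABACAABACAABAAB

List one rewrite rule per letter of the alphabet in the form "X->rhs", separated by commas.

  step 1 ⇒ step 2: AABAABAAB ⇒ AC·AC·C·AC·AC·C·AC·AC·C
    A ↦ AC
    B ↦ C
  step 0 ⇒ step 1: CCC ⇒ AAB·AAB·AAB
    C ↦ AAB

A->AC, B->C, C->AAB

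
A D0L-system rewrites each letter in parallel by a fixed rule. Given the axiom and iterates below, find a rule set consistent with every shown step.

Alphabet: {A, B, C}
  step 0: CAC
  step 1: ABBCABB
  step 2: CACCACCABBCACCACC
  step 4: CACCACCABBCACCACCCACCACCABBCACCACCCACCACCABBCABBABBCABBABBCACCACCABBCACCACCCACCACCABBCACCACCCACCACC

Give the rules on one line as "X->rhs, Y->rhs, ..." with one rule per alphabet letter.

A->C, B->ACC, C->ABB

  step 1 ⇒ step 2: ABBCABB ⇒ C·ACC·ACC·ABB·C·ACC·ACC
    A ↦ C
    B ↦ ACC
    C ↦ ABB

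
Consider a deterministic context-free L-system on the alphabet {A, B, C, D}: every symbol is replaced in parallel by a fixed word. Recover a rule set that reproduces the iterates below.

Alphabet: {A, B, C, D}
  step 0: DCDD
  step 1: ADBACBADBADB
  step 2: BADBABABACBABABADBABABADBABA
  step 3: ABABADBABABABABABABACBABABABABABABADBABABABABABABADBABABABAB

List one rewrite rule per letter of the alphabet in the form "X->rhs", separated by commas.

A->B, B->ABA, C->ACB, D->ADB

  step 2 ⇒ step 3: BADBABABACBABABADBABABADBABA ⇒ ABA·B·ADB·ABA·B·ABA·B·ABA·B·ACB·ABA·B·ABA·B·ABA·B·ADB·ABA·B·ABA·B·ABA·B·ADB·ABA·B·ABA·B
    A ↦ B
    B ↦ ABA
    C ↦ ACB
    D ↦ ADB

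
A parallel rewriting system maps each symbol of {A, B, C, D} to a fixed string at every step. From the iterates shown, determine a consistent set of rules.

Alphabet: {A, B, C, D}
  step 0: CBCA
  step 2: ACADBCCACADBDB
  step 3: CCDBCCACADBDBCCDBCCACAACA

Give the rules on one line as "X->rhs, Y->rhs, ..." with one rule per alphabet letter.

A->CC, B->CA, C->DB, D->A

  step 2 ⇒ step 3: ACADBCCACADBDB ⇒ CC·DB·CC·A·CA·DB·DB·CC·DB·CC·A·CA·A·CA
    A ↦ CC
    B ↦ CA
    C ↦ DB
    D ↦ A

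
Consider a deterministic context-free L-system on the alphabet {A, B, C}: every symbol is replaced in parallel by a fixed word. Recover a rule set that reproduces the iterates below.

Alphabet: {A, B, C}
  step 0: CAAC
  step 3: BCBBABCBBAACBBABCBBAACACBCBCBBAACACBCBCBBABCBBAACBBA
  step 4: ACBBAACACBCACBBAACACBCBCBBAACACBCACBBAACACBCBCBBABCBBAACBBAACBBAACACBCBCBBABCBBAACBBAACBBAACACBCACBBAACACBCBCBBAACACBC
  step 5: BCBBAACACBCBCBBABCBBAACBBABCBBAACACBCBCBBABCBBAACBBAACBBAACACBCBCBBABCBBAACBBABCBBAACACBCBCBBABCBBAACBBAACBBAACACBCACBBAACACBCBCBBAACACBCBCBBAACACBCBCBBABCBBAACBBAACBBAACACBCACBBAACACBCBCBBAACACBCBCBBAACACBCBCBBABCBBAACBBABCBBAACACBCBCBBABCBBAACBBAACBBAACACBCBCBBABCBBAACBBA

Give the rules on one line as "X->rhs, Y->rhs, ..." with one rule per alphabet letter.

  step 4 ⇒ step 5: ACBBAACACBCACBBAACACBCBCBBAACACBCACBBAACACBCBCBBABCBBAACBBAACBBAACACBCBCBBABCBBAACBBAACBBAACACBCACBBAACACBCBCBBAACACBC ⇒ BC·BBA·AC·AC·BC·BC·BBA·BC·BBA·AC·BBA·BC·BBA·AC·AC·BC·BC·BBA·BC·BBA·AC·BBA·AC·BBA·AC·AC·BC·BC·BBA·BC·BBA·AC·BBA·BC·BBA·AC·AC·BC·BC·BBA·BC·BBA·AC·BBA·AC·BBA·AC·AC·BC·AC·BBA·AC·AC·BC·BC·BBA·AC·AC·BC·BC·BBA·AC·AC·BC·BC·BBA·BC·BBA·AC·BBA·AC·BBA·AC·AC·BC·AC·BBA·AC·AC·BC·BC·BBA·AC·AC·BC·BC·BBA·AC·AC·BC·BC·BBA·BC·BBA·AC·BBA·BC·BBA·AC·AC·BC·BC·BBA·BC·BBA·AC·BBA·AC·BBA·AC·AC·BC·BC·BBA·BC·BBA·AC·BBA
    A ↦ BC
    B ↦ AC
    C ↦ BBA

A->BC, B->AC, C->BBA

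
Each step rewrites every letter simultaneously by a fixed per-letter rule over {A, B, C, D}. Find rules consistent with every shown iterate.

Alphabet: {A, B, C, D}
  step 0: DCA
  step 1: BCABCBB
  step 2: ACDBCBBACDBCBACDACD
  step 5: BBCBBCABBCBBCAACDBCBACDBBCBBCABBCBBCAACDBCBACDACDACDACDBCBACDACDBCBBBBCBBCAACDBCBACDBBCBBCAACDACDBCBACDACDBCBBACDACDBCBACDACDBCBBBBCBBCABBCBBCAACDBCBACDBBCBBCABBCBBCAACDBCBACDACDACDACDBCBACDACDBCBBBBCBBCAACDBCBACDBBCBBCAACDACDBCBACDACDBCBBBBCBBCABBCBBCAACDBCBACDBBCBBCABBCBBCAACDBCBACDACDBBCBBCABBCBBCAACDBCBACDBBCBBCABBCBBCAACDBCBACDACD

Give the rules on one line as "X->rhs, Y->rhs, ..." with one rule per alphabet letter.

A->B, B->ACD, C->BCB, D->BCA

  step 1 ⇒ step 2: BCABCBB ⇒ ACD·BCB·B·ACD·BCB·ACD·ACD
    A ↦ B
    B ↦ ACD
    C ↦ BCB
  step 0 ⇒ step 1: DCA ⇒ BCA·BCB·B
    D ↦ BCA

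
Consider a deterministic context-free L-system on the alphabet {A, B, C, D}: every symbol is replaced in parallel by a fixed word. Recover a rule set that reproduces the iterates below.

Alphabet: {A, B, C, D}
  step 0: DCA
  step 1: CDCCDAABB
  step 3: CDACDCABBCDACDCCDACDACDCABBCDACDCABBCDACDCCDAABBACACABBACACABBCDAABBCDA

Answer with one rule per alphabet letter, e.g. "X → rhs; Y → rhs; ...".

  step 0 ⇒ step 1: DCA ⇒ CDC·CDA·ABB
    A ↦ ABB
    C ↦ CDA
    D ↦ CDC
    B ↦ AC  (constrained at step 1)

A->ABB, B->AC, C->CDA, D->CDC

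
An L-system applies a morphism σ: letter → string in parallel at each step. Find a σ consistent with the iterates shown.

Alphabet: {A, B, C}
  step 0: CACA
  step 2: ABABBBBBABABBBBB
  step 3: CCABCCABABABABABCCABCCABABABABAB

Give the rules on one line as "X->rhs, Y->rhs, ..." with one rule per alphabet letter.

A->CC, B->AB, C->BB

  step 2 ⇒ step 3: ABABBBBBABABBBBB ⇒ CC·AB·CC·AB·AB·AB·AB·AB·CC·AB·CC·AB·AB·AB·AB·AB
    A ↦ CC
    B ↦ AB
    C ↦ BB  (constrained at step 0)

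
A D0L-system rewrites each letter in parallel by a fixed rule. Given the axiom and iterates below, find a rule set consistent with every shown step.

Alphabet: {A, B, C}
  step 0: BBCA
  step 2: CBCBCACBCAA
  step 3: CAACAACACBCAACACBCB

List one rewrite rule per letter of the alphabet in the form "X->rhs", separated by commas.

A->CB, B->A, C->CA

  step 2 ⇒ step 3: CBCBCACBCAA ⇒ CA·A·CA·A·CA·CB·CA·A·CA·CB·CB
    A ↦ CB
    B ↦ A
    C ↦ CA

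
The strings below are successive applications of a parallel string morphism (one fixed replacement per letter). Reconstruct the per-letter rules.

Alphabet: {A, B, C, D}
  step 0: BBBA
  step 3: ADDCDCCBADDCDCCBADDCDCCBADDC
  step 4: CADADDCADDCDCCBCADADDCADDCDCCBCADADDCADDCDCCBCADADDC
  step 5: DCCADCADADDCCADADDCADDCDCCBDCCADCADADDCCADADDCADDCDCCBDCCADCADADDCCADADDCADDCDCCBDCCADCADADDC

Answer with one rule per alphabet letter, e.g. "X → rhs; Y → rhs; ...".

  step 4 ⇒ step 5: CADADDCADDCDCCBCADADDCADDCDCCBCADADDCADDCDCCBCADADDC ⇒ DC·C·AD·C·AD·AD·DC·C·AD·AD·DC·AD·DC·DC·CB·DC·C·AD·C·AD·AD·DC·C·AD·AD·DC·AD·DC·DC·CB·DC·C·AD·C·AD·AD·DC·C·AD·AD·DC·AD·DC·DC·CB·DC·C·AD·C·AD·AD·DC
    A ↦ C
    B ↦ CB
    C ↦ DC
    D ↦ AD

A->C, B->CB, C->DC, D->AD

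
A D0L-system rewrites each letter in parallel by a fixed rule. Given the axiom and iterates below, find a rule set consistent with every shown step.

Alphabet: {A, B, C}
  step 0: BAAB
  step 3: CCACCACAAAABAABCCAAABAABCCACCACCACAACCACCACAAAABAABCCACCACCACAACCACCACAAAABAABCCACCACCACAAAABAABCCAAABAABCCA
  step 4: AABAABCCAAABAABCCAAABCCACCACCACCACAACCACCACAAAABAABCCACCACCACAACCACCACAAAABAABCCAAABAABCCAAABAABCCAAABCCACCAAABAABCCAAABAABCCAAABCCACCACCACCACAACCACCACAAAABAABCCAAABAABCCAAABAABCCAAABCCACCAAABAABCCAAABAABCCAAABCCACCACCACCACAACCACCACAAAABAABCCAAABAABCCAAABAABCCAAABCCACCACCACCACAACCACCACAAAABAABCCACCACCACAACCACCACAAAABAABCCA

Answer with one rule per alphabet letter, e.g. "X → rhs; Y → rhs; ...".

A->CCA, B->CAA, C->AAB

  step 3 ⇒ step 4: CCACCACAAAABAABCCAAABAABCCACCACCACAACCACCACAAAABAABCCACCACCACAACCACCACAAAABAABCCACCACCACAAAABAABCCAAABAABCCA ⇒ AAB·AAB·CCA·AAB·AAB·CCA·AAB·CCA·CCA·CCA·CCA·CAA·CCA·CCA·CAA·AAB·AAB·CCA·CCA·CCA·CAA·CCA·CCA·CAA·AAB·AAB·CCA·AAB·AAB·CCA·AAB·AAB·CCA·AAB·CCA·CCA·AAB·AAB·CCA·AAB·AAB·CCA·AAB·CCA·CCA·CCA·CCA·CAA·CCA·CCA·CAA·AAB·AAB·CCA·AAB·AAB·CCA·AAB·AAB·CCA·AAB·CCA·CCA·AAB·AAB·CCA·AAB·AAB·CCA·AAB·CCA·CCA·CCA·CCA·CAA·CCA·CCA·CAA·AAB·AAB·CCA·AAB·AAB·CCA·AAB·AAB·CCA·AAB·CCA·CCA·CCA·CCA·CAA·CCA·CCA·CAA·AAB·AAB·CCA·CCA·CCA·CAA·CCA·CCA·CAA·AAB·AAB·CCA
    A ↦ CCA
    B ↦ CAA
    C ↦ AAB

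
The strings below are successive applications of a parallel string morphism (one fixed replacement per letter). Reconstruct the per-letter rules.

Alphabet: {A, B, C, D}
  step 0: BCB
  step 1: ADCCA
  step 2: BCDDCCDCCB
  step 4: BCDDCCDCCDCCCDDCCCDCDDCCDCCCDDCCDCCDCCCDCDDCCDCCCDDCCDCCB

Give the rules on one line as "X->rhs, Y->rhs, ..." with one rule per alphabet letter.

A->B, B->A, C->DCC, D->CD

  step 1 ⇒ step 2: ADCCA ⇒ B·CD·DCC·DCC·B
    A ↦ B
    C ↦ DCC
    D ↦ CD
  step 0 ⇒ step 1: BCB ⇒ A·DCC·A
    B ↦ A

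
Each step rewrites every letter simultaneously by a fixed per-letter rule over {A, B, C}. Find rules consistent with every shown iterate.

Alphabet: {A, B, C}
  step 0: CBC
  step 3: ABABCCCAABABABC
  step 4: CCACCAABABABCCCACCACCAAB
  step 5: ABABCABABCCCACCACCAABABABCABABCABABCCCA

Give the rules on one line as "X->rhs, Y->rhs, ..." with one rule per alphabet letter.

  step 4 ⇒ step 5: CCACCAABABABCCCACCACCAAB ⇒ AB·AB·C·AB·AB·C·C·CA·C·CA·C·CA·AB·AB·AB·C·AB·AB·C·AB·AB·C·C·CA
    A ↦ C
    B ↦ CA
    C ↦ AB

A->C, B->CA, C->AB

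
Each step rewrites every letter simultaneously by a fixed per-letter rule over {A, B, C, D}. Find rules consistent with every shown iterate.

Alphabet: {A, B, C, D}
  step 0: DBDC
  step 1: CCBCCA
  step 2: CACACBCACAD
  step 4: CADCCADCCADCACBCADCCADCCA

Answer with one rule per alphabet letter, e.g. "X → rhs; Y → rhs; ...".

A->D, B->CB, C->CA, D->C

  step 1 ⇒ step 2: CCBCCA ⇒ CA·CA·CB·CA·CA·D
    A ↦ D
    B ↦ CB
    C ↦ CA
  step 0 ⇒ step 1: DBDC ⇒ C·CB·C·CA
    D ↦ C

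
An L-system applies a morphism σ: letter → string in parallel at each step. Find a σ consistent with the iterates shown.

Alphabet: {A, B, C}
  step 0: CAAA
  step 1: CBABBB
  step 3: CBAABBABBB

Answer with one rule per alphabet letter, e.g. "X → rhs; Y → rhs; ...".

A->B, B->A, C->CBA

  step 0 ⇒ step 1: CAAA ⇒ CBA·B·B·B
    A ↦ B
    C ↦ CBA
    B ↦ A  (constrained at step 1)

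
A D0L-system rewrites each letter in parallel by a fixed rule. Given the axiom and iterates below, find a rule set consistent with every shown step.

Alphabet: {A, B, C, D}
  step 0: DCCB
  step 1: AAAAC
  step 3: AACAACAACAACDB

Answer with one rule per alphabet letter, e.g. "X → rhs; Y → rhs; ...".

A->DB, B->C, C->A, D->AA

  step 0 ⇒ step 1: DCCB ⇒ AA·A·A·C
    B ↦ C
    C ↦ A
    D ↦ AA
    A ↦ DB  (constrained at step 1)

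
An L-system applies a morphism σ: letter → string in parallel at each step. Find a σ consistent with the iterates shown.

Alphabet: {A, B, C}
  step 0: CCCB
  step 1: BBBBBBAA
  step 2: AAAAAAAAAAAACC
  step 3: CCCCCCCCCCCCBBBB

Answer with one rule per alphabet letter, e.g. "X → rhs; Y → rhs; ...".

  step 2 ⇒ step 3: AAAAAAAAAAAACC ⇒ C·C·C·C·C·C·C·C·C·C·C·C·BB·BB
    A ↦ C
    C ↦ BB
  step 0 ⇒ step 1: CCCB ⇒ BB·BB·BB·AA
    B ↦ AA

A->C, B->AA, C->BB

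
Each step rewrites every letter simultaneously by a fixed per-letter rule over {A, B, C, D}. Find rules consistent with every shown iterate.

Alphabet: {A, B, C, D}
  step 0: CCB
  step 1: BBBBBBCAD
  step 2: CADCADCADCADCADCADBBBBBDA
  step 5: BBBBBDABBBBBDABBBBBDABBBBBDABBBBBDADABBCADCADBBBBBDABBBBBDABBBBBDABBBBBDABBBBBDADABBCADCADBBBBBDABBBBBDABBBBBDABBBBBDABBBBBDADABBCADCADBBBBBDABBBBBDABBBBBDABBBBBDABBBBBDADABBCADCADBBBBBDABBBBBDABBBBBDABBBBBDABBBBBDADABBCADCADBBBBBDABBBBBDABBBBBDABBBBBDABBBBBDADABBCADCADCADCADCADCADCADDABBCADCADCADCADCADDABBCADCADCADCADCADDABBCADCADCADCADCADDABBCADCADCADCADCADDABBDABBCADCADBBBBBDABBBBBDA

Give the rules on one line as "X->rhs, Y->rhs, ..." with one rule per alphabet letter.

A->BB, B->CAD, C->BBB, D->DA

  step 1 ⇒ step 2: BBBBBBCAD ⇒ CAD·CAD·CAD·CAD·CAD·CAD·BBB·BB·DA
    A ↦ BB
    B ↦ CAD
    C ↦ BBB
    D ↦ DA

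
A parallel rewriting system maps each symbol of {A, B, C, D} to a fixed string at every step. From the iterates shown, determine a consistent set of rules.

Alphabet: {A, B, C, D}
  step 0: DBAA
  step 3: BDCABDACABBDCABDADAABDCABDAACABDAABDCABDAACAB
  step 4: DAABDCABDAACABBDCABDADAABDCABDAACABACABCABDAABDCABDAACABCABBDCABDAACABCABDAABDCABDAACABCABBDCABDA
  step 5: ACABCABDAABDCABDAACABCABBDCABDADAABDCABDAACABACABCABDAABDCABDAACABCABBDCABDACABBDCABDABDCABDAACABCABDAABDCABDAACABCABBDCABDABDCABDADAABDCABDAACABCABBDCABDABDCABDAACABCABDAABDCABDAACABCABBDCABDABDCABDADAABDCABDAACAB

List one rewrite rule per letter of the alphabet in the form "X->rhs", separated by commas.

A->CAB, B->DA, C->BD, D->A

  step 4 ⇒ step 5: DAABDCABDAACABBDCABDADAABDCABDAACABACABCABDAABDCABDAACABCABBDCABDAACABCABDAABDCABDAACABCABBDCABDA ⇒ A·CAB·CAB·DA·A·BD·CAB·DA·A·CAB·CAB·BD·CAB·DA·DA·A·BD·CAB·DA·A·CAB·A·CAB·CAB·DA·A·BD·CAB·DA·A·CAB·CAB·BD·CAB·DA·CAB·BD·CAB·DA·BD·CAB·DA·A·CAB·CAB·DA·A·BD·CAB·DA·A·CAB·CAB·BD·CAB·DA·BD·CAB·DA·DA·A·BD·CAB·DA·A·CAB·CAB·BD·CAB·DA·BD·CAB·DA·A·CAB·CAB·DA·A·BD·CAB·DA·A·CAB·CAB·BD·CAB·DA·BD·CAB·DA·DA·A·BD·CAB·DA·A·CAB
    A ↦ CAB
    B ↦ DA
    C ↦ BD
    D ↦ A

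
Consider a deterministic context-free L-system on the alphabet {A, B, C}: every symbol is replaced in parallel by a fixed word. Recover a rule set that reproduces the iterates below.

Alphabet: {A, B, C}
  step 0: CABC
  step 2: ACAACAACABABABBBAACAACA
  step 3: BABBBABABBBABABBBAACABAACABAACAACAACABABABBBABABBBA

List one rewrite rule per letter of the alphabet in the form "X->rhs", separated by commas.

  step 2 ⇒ step 3: ACAACAACABABABBBAACAACA ⇒ BA·BB·BA·BA·BB·BA·BA·BB·BA·ACA·BA·ACA·BA·ACA·ACA·ACA·BA·BA·BB·BA·BA·BB·BA
    A ↦ BA
    B ↦ ACA
    C ↦ BB

A->BA, B->ACA, C->BB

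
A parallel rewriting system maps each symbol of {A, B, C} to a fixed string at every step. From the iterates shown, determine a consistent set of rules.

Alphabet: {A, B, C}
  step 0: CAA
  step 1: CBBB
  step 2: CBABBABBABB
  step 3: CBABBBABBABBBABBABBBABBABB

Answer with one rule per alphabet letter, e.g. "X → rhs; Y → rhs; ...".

A->B, B->ABB, C->CB

  step 2 ⇒ step 3: CBABBABBABB ⇒ CB·ABB·B·ABB·ABB·B·ABB·ABB·B·ABB·ABB
    A ↦ B
    B ↦ ABB
    C ↦ CB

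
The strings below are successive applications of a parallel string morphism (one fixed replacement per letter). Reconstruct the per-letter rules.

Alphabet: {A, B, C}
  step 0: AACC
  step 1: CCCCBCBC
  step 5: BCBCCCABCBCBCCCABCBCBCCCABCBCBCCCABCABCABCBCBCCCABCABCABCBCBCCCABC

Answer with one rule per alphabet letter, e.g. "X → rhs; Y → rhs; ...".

A->CC, B->A, C->BC

  step 0 ⇒ step 1: AACC ⇒ CC·CC·BC·BC
    A ↦ CC
    C ↦ BC
    B ↦ A  (constrained at step 1)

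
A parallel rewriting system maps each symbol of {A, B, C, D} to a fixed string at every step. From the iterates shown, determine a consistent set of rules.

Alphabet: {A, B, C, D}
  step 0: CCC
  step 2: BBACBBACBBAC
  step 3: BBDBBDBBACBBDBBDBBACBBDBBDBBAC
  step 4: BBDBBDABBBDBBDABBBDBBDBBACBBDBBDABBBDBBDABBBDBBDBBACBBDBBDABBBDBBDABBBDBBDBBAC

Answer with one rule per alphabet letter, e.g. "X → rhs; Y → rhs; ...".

A->BB, B->BBD, C->AC, D->AB

  step 3 ⇒ step 4: BBDBBDBBACBBDBBDBBACBBDBBDBBAC ⇒ BBD·BBD·AB·BBD·BBD·AB·BBD·BBD·BB·AC·BBD·BBD·AB·BBD·BBD·AB·BBD·BBD·BB·AC·BBD·BBD·AB·BBD·BBD·AB·BBD·BBD·BB·AC
    A ↦ BB
    B ↦ BBD
    C ↦ AC
    D ↦ AB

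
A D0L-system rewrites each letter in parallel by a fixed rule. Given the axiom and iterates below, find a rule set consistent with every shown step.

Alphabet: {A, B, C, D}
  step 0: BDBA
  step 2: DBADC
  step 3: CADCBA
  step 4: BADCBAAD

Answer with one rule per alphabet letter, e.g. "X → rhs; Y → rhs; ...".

  step 3 ⇒ step 4: CADCBA ⇒ BA·D·C·BA·A·D
    A ↦ D
    B ↦ A
    C ↦ BA
    D ↦ C

A->D, B->A, C->BA, D->C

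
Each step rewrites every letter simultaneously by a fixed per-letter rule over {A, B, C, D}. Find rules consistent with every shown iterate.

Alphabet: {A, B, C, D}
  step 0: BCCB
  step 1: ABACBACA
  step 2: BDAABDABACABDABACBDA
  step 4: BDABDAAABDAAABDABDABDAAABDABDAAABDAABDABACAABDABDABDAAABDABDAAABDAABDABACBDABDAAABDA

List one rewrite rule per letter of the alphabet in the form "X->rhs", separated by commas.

A->BDA, B->A, C->BAC, D->A

  step 1 ⇒ step 2: ABACBACA ⇒ BDA·A·BDA·BAC·A·BDA·BAC·BDA
    A ↦ BDA
    B ↦ A
    C ↦ BAC
    D ↦ A  (constrained at step 2)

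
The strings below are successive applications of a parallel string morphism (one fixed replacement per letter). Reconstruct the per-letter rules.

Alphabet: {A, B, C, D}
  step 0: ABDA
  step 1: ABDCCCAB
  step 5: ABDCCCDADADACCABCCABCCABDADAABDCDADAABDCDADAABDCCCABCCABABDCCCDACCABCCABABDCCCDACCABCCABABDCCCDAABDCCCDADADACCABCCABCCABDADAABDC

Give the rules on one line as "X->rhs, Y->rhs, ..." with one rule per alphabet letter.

  step 0 ⇒ step 1: ABDA ⇒ AB·DC·CC·AB
    A ↦ AB
    B ↦ DC
    D ↦ CC
    C ↦ DA  (constrained at step 1)

A->AB, B->DC, C->DA, D->CC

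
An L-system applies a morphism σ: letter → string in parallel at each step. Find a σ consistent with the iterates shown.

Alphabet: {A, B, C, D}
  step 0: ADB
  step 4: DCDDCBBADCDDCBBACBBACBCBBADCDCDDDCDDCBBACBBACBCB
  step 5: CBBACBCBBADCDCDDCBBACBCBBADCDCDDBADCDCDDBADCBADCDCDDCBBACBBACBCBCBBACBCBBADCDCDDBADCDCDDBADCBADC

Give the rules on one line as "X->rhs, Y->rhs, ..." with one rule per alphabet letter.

A->DD, B->DC, C->BA, D->CB

  step 4 ⇒ step 5: DCDDCBBADCDDCBBACBBACBCBBADCDCDDDCDDCBBACBBACBCB ⇒ CB·BA·CB·CB·BA·DC·DC·DD·CB·BA·CB·CB·BA·DC·DC·DD·BA·DC·DC·DD·BA·DC·BA·DC·DC·DD·CB·BA·CB·BA·CB·CB·CB·BA·CB·CB·BA·DC·DC·DD·BA·DC·DC·DD·BA·DC·BA·DC
    A ↦ DD
    B ↦ DC
    C ↦ BA
    D ↦ CB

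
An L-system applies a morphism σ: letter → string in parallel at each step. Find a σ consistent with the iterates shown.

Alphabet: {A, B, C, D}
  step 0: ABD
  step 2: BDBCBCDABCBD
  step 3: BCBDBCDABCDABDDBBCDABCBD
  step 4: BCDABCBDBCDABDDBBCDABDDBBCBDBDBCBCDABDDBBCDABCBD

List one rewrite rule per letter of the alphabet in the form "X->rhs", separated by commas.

  step 3 ⇒ step 4: BCBDBCDABCDABDDBBCDABCBD ⇒ BC·DA·BC·BD·BC·DA·BD·DB·BC·DA·BD·DB·BC·BD·BD·BC·BC·DA·BD·DB·BC·DA·BC·BD
    A ↦ DB
    B ↦ BC
    C ↦ DA
    D ↦ BD

A->DB, B->BC, C->DA, D->BD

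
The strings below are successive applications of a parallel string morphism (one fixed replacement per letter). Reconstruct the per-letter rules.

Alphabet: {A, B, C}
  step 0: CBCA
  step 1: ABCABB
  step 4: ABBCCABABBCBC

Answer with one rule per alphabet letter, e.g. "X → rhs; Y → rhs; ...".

  step 0 ⇒ step 1: CBCA ⇒ AB·C·AB·B
    A ↦ B
    B ↦ C
    C ↦ AB

A->B, B->C, C->AB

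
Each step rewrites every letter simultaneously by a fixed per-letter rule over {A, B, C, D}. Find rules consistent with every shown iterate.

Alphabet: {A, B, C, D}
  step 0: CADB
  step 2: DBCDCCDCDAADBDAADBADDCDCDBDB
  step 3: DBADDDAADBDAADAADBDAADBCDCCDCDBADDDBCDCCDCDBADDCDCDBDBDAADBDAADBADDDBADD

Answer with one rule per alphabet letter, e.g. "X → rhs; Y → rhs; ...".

  step 2 ⇒ step 3: DBCDCCDCDAADBDAADBADDCDCDBDB ⇒ DB·ADD·DAA·DB·DAA·DAA·DB·DAA·DB·CDC·CDC·DB·ADD·DB·CDC·CDC·DB·ADD·CDC·DB·DB·DAA·DB·DAA·DB·ADD·DB·ADD
    A ↦ CDC
    B ↦ ADD
    C ↦ DAA
    D ↦ DB

A->CDC, B->ADD, C->DAA, D->DB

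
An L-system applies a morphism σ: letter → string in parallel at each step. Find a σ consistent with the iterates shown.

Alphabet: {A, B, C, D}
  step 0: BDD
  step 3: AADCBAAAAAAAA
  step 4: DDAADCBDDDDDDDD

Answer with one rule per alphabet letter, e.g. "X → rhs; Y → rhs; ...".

  step 3 ⇒ step 4: AADCBAAAAAAAA ⇒ D·D·AA·D·CB·D·D·D·D·D·D·D·D
    A ↦ D
    B ↦ CB
    C ↦ D
    D ↦ AA

A->D, B->CB, C->D, D->AA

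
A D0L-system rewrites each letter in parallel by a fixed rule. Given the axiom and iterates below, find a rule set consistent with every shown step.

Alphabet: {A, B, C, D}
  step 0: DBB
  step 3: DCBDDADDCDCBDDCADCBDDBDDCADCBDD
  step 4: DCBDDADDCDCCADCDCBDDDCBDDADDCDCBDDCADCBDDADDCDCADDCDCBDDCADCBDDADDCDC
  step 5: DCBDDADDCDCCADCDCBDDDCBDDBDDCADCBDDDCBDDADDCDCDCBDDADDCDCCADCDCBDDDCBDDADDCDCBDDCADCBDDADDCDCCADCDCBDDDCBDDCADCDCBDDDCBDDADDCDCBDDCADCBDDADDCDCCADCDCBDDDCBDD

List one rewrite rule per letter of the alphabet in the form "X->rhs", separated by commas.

  step 4 ⇒ step 5: DCBDDADDCDCCADCDCBDDDCBDDADDCDCBDDCADCBDDADDCDCADDCDCBDDCADCBDDADDCDC ⇒ DC·BDD·AD·DC·DC·CA·DC·DC·BDD·DC·BDD·BDD·CA·DC·BDD·DC·BDD·AD·DC·DC·DC·BDD·AD·DC·DC·CA·DC·DC·BDD·DC·BDD·AD·DC·DC·BDD·CA·DC·BDD·AD·DC·DC·CA·DC·DC·BDD·DC·BDD·CA·DC·DC·BDD·DC·BDD·AD·DC·DC·BDD·CA·DC·BDD·AD·DC·DC·CA·DC·DC·BDD·DC·BDD
    A ↦ CA
    B ↦ AD
    C ↦ BDD
    D ↦ DC

A->CA, B->AD, C->BDD, D->DC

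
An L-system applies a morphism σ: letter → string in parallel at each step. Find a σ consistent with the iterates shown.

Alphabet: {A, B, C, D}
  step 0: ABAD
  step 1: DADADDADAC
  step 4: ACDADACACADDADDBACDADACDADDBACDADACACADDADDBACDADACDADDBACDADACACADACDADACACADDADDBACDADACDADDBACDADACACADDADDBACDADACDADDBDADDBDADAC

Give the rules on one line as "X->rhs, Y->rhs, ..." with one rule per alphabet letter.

  step 0 ⇒ step 1: ABAD ⇒ DAD·AD·DAD·AC
    A ↦ DAD
    B ↦ AD
    D ↦ AC
    C ↦ DB  (constrained at step 1)

A->DAD, B->AD, C->DB, D->AC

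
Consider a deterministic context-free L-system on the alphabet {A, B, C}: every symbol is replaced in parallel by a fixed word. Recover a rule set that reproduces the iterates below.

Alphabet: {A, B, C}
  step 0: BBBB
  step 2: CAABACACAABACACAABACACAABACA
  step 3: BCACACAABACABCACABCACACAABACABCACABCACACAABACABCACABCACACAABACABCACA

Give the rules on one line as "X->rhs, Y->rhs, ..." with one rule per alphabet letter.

  step 2 ⇒ step 3: CAABACACAABACACAABACACAABACA ⇒ BCA·CA·CA·ABA·CA·BCA·CA·BCA·CA·CA·ABA·CA·BCA·CA·BCA·CA·CA·ABA·CA·BCA·CA·BCA·CA·CA·ABA·CA·BCA·CA
    A ↦ CA
    B ↦ ABA
    C ↦ BCA

A->CA, B->ABA, C->BCA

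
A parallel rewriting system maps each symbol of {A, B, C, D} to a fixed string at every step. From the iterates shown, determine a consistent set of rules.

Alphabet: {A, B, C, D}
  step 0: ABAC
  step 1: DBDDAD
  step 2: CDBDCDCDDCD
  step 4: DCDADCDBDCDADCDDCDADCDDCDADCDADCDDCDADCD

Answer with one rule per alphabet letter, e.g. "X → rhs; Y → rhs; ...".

  step 1 ⇒ step 2: DBDDAD ⇒ CD·BD·CD·CD·D·CD
    A ↦ D
    B ↦ BD
    D ↦ CD
  step 0 ⇒ step 1: ABAC ⇒ D·BD·D·AD
    C ↦ AD

A->D, B->BD, C->AD, D->CD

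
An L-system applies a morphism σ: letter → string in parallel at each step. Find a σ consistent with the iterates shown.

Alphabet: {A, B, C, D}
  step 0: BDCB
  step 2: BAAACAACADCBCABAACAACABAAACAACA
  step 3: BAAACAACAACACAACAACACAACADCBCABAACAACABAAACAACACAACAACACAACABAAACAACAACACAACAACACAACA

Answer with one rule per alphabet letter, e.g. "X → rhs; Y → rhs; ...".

A->ACA, B->BAA, C->CA, D->DCB

  step 2 ⇒ step 3: BAAACAACADCBCABAACAACABAAACAACA ⇒ BAA·ACA·ACA·ACA·CA·ACA·ACA·CA·ACA·DCB·CA·BAA·CA·ACA·BAA·ACA·ACA·CA·ACA·ACA·CA·ACA·BAA·ACA·ACA·ACA·CA·ACA·ACA·CA·ACA
    A ↦ ACA
    B ↦ BAA
    C ↦ CA
    D ↦ DCB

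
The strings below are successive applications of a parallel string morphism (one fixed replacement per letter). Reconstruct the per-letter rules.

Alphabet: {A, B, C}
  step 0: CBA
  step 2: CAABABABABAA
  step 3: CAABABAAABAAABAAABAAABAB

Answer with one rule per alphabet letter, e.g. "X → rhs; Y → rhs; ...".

A->AB, B->AA, C->CA

  step 2 ⇒ step 3: CAABABABABAA ⇒ CA·AB·AB·AA·AB·AA·AB·AA·AB·AA·AB·AB
    A ↦ AB
    B ↦ AA
    C ↦ CA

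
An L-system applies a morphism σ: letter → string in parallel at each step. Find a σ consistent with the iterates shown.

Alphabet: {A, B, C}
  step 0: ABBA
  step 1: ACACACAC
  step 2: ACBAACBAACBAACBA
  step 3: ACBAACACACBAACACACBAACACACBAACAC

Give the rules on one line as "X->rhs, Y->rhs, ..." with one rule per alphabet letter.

A->AC, B->AC, C->BA

  step 2 ⇒ step 3: ACBAACBAACBAACBA ⇒ AC·BA·AC·AC·AC·BA·AC·AC·AC·BA·AC·AC·AC·BA·AC·AC
    A ↦ AC
    B ↦ AC
    C ↦ BA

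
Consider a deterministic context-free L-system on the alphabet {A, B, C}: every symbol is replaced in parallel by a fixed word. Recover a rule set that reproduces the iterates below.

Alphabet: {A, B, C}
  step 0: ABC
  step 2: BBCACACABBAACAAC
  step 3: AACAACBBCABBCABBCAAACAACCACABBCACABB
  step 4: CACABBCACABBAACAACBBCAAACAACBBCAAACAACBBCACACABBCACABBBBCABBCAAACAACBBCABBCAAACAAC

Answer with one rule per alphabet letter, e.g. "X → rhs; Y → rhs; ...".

  step 3 ⇒ step 4: AACAACBBCABBCABBCAAACAACCACABBCACABB ⇒ CA·CA·BB·CA·CA·BB·AAC·AAC·BB·CA·AAC·AAC·BB·CA·AAC·AAC·BB·CA·CA·CA·BB·CA·CA·BB·BB·CA·BB·CA·AAC·AAC·BB·CA·BB·CA·AAC·AAC
    A ↦ CA
    B ↦ AAC
    C ↦ BB

A->CA, B->AAC, C->BB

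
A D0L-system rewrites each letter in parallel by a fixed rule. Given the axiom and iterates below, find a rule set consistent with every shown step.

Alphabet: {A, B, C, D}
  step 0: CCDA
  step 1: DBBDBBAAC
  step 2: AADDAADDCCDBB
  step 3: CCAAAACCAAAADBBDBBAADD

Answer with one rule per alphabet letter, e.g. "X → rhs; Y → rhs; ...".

  step 2 ⇒ step 3: AADDAADDCCDBB ⇒ C·C·AA·AA·C·C·AA·AA·DBB·DBB·AA·D·D
    A ↦ C
    B ↦ D
    C ↦ DBB
    D ↦ AA

A->C, B->D, C->DBB, D->AA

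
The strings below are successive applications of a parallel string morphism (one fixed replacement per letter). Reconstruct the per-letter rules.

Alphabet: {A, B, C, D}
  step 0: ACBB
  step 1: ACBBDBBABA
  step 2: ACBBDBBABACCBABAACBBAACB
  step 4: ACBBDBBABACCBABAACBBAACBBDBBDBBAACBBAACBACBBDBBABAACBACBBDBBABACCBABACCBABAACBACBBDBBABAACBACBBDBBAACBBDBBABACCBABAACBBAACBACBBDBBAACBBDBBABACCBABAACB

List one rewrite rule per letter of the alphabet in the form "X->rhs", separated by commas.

A->ACB, B->BA, C->BDB, D->CC

  step 1 ⇒ step 2: ACBBDBBABA ⇒ ACB·BDB·BA·BA·CC·BA·BA·ACB·BA·ACB
    A ↦ ACB
    B ↦ BA
    C ↦ BDB
    D ↦ CC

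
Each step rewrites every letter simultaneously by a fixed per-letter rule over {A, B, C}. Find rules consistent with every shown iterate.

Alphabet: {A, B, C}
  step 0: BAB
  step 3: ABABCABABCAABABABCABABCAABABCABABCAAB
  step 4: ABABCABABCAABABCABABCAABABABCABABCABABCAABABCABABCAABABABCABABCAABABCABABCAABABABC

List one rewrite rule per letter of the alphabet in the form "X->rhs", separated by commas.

  step 3 ⇒ step 4: ABABCABABCAABABABCABABCAABABCABABCAAB ⇒ AB·ABC·AB·ABC·A·AB·ABC·AB·ABC·A·AB·AB·ABC·AB·ABC·AB·ABC·A·AB·ABC·AB·ABC·A·AB·AB·ABC·AB·ABC·A·AB·ABC·AB·ABC·A·AB·AB·ABC
    A ↦ AB
    B ↦ ABC
    C ↦ A

A->AB, B->ABC, C->A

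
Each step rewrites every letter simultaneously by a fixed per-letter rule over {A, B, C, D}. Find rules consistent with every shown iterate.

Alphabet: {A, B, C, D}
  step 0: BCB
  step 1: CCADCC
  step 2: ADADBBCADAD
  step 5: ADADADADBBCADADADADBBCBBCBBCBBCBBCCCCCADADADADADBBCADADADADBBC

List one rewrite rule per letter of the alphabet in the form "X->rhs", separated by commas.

  step 1 ⇒ step 2: CCADCC ⇒ AD·AD·BB·C·AD·AD
    A ↦ BB
    C ↦ AD
    D ↦ C
  step 0 ⇒ step 1: BCB ⇒ CC·AD·CC
    B ↦ CC

A->BB, B->CC, C->AD, D->C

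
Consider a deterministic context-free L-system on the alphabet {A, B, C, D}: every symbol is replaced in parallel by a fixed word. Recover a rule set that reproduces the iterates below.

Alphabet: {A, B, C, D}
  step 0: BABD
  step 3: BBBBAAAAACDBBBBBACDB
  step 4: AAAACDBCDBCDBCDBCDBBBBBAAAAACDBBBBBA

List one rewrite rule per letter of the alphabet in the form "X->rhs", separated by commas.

  step 3 ⇒ step 4: BBBBAAAAACDBBBBBACDB ⇒ A·A·A·A·CDB·CDB·CDB·CDB·CDB·BBB·B·A·A·A·A·A·CDB·BBB·B·A
    A ↦ CDB
    B ↦ A
    C ↦ BBB
    D ↦ B

A->CDB, B->A, C->BBB, D->B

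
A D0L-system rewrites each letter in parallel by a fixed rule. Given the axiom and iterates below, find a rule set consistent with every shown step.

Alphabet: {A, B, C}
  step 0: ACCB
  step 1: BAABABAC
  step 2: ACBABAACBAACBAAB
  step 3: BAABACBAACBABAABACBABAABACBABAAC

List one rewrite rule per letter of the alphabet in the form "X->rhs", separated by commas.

A->BA, B->AC, C->AB

  step 2 ⇒ step 3: ACBABAACBAACBAAB ⇒ BA·AB·AC·BA·AC·BA·BA·AB·AC·BA·BA·AB·AC·BA·BA·AC
    A ↦ BA
    B ↦ AC
    C ↦ AB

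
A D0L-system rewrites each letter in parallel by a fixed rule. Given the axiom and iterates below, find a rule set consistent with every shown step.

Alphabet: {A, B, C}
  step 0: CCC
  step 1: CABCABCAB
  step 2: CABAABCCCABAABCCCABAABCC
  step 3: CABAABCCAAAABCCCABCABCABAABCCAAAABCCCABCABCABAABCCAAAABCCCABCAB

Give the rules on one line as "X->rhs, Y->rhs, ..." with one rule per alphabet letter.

  step 2 ⇒ step 3: CABAABCCCABAABCCCABAABCC ⇒ CAB·AA·BCC·AA·AA·BCC·CAB·CAB·CAB·AA·BCC·AA·AA·BCC·CAB·CAB·CAB·AA·BCC·AA·AA·BCC·CAB·CAB
    A ↦ AA
    B ↦ BCC
    C ↦ CAB

A->AA, B->BCC, C->CAB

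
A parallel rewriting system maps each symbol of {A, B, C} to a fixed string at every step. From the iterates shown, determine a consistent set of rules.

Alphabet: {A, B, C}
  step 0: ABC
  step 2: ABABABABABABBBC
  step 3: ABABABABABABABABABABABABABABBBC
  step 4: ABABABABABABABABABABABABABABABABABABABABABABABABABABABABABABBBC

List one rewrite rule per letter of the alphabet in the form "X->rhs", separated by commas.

  step 3 ⇒ step 4: ABABABABABABABABABABABABABABBBC ⇒ AB·AB·AB·AB·AB·AB·AB·AB·AB·AB·AB·AB·AB·AB·AB·AB·AB·AB·AB·AB·AB·AB·AB·AB·AB·AB·AB·AB·AB·AB·BBC
    A ↦ AB
    B ↦ AB
    C ↦ BBC

A->AB, B->AB, C->BBC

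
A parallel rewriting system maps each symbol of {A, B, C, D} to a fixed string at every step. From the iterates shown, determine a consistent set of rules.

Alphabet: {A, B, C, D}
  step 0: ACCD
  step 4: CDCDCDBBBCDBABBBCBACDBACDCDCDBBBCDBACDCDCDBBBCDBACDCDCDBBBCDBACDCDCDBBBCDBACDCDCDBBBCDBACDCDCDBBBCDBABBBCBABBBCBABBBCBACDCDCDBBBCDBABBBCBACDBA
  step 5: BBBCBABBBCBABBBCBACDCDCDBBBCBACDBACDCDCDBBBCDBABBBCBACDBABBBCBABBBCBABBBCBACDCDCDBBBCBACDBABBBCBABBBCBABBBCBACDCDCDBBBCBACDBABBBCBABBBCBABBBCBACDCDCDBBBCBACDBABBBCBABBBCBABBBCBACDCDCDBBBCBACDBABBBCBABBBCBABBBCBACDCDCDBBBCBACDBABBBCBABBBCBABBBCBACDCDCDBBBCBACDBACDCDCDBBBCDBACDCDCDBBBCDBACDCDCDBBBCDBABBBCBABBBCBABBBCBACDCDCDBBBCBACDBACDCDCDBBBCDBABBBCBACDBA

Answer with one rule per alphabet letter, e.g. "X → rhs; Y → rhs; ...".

A->BA, B->CD, C->BBB, D->CBA

  step 4 ⇒ step 5: CDCDCDBBBCDBABBBCBACDBACDCDCDBBBCDBACDCDCDBBBCDBACDCDCDBBBCDBACDCDCDBBBCDBACDCDCDBBBCDBACDCDCDBBBCDBABBBCBABBBCBABBBCBACDCDCDBBBCDBABBBCBACDBA ⇒ BBB·CBA·BBB·CBA·BBB·CBA·CD·CD·CD·BBB·CBA·CD·BA·CD·CD·CD·BBB·CD·BA·BBB·CBA·CD·BA·BBB·CBA·BBB·CBA·BBB·CBA·CD·CD·CD·BBB·CBA·CD·BA·BBB·CBA·BBB·CBA·BBB·CBA·CD·CD·CD·BBB·CBA·CD·BA·BBB·CBA·BBB·CBA·BBB·CBA·CD·CD·CD·BBB·CBA·CD·BA·BBB·CBA·BBB·CBA·BBB·CBA·CD·CD·CD·BBB·CBA·CD·BA·BBB·CBA·BBB·CBA·BBB·CBA·CD·CD·CD·BBB·CBA·CD·BA·BBB·CBA·BBB·CBA·BBB·CBA·CD·CD·CD·BBB·CBA·CD·BA·CD·CD·CD·BBB·CD·BA·CD·CD·CD·BBB·CD·BA·CD·CD·CD·BBB·CD·BA·BBB·CBA·BBB·CBA·BBB·CBA·CD·CD·CD·BBB·CBA·CD·BA·CD·CD·CD·BBB·CD·BA·BBB·CBA·CD·BA
    A ↦ BA
    B ↦ CD
    C ↦ BBB
    D ↦ CBA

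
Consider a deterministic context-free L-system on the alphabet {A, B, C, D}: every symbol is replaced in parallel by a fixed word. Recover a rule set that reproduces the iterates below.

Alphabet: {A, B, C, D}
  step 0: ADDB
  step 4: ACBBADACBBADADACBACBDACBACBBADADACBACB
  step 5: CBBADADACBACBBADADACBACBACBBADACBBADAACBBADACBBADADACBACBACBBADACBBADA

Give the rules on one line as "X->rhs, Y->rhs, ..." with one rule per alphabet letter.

  step 4 ⇒ step 5: ACBBADACBBADADACBACBDACBACBBADADACBACB ⇒ CB·BA·DA·DA·CB·A·CB·BA·DA·DA·CB·A·CB·A·CB·BA·DA·CB·BA·DA·A·CB·BA·DA·CB·BA·DA·DA·CB·A·CB·A·CB·BA·DA·CB·BA·DA
    A ↦ CB
    B ↦ DA
    C ↦ BA
    D ↦ A

A->CB, B->DA, C->BA, D->A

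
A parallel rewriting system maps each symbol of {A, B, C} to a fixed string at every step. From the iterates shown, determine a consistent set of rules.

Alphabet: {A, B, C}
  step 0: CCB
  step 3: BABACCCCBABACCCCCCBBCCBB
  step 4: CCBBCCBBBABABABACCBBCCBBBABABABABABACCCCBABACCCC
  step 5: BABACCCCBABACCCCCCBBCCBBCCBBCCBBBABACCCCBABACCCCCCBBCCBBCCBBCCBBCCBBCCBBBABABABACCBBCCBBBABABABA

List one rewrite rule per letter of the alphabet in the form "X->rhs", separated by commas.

  step 4 ⇒ step 5: CCBBCCBBBABABABACCBBCCBBBABABABABABACCCCBABACCCC ⇒ BA·BA·CC·CC·BA·BA·CC·CC·CC·BB·CC·BB·CC·BB·CC·BB·BA·BA·CC·CC·BA·BA·CC·CC·CC·BB·CC·BB·CC·BB·CC·BB·CC·BB·CC·BB·BA·BA·BA·BA·CC·BB·CC·BB·BA·BA·BA·BA
    A ↦ BB
    B ↦ CC
    C ↦ BA

A->BB, B->CC, C->BA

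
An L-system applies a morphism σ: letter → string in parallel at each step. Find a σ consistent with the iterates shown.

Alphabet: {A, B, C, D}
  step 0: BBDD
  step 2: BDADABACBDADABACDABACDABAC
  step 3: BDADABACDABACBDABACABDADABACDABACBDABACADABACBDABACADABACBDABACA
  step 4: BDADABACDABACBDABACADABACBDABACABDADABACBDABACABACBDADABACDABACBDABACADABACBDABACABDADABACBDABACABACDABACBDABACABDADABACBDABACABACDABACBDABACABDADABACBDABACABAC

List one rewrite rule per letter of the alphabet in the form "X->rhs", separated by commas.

A->BAC, B->BDA, C->A, D->DA

  step 3 ⇒ step 4: BDADABACDABACBDABACABDADABACDABACBDABACADABACBDABACADABACBDABACA ⇒ BDA·DA·BAC·DA·BAC·BDA·BAC·A·DA·BAC·BDA·BAC·A·BDA·DA·BAC·BDA·BAC·A·BAC·BDA·DA·BAC·DA·BAC·BDA·BAC·A·DA·BAC·BDA·BAC·A·BDA·DA·BAC·BDA·BAC·A·BAC·DA·BAC·BDA·BAC·A·BDA·DA·BAC·BDA·BAC·A·BAC·DA·BAC·BDA·BAC·A·BDA·DA·BAC·BDA·BAC·A·BAC
    A ↦ BAC
    B ↦ BDA
    C ↦ A
    D ↦ DA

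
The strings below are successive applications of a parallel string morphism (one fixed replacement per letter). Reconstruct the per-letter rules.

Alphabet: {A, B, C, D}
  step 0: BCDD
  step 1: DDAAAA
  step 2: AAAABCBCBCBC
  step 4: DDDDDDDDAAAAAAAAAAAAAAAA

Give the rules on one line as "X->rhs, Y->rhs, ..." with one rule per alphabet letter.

  step 1 ⇒ step 2: DDAAAA ⇒ AA·AA·BC·BC·BC·BC
    A ↦ BC
    D ↦ AA
  step 0 ⇒ step 1: BCDD ⇒ D·D·AA·AA
    B ↦ D
  step 0 ⇒ step 1: BCDD ⇒ D·D·AA·AA
    C ↦ D

A->BC, B->D, C->D, D->AA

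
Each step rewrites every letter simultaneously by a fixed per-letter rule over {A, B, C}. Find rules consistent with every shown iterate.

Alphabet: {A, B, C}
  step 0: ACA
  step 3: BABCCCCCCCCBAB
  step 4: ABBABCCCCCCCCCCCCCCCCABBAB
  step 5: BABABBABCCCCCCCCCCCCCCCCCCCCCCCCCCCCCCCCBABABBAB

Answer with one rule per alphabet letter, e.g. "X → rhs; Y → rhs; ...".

  step 4 ⇒ step 5: ABBABCCCCCCCCCCCCCCCCABBAB ⇒ B·AB·AB·B·AB·CC·CC·CC·CC·CC·CC·CC·CC·CC·CC·CC·CC·CC·CC·CC·CC·B·AB·AB·B·AB
    A ↦ B
    B ↦ AB
    C ↦ CC

A->B, B->AB, C->CC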